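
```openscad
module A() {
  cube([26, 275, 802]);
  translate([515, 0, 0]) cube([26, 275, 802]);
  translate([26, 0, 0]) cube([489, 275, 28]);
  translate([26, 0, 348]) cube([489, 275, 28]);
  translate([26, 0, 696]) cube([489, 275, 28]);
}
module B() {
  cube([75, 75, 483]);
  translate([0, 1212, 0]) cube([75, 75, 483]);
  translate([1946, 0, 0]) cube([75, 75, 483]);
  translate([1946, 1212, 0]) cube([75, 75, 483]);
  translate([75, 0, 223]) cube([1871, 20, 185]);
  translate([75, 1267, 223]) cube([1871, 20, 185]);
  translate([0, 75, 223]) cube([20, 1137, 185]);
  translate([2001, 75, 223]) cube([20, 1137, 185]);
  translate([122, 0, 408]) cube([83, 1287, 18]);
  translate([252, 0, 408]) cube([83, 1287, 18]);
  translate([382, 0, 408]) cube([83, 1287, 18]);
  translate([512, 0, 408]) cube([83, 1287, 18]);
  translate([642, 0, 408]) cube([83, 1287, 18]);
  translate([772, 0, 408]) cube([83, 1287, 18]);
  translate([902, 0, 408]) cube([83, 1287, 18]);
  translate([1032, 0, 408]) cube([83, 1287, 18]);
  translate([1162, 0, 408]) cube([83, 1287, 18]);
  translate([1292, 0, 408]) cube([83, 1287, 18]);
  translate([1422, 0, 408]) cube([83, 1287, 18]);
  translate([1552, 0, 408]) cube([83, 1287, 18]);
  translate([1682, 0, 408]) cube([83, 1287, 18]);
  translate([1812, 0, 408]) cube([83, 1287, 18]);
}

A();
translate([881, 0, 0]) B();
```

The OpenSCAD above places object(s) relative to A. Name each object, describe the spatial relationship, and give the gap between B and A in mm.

A is a bookshelf. B is a bed frame. The bed frame is on the floor beside the bookshelf on its +x side. The gap between the bed frame and the bookshelf is 340 mm.

The bed frame's nearest face is 340 mm from the bookshelf's +x face.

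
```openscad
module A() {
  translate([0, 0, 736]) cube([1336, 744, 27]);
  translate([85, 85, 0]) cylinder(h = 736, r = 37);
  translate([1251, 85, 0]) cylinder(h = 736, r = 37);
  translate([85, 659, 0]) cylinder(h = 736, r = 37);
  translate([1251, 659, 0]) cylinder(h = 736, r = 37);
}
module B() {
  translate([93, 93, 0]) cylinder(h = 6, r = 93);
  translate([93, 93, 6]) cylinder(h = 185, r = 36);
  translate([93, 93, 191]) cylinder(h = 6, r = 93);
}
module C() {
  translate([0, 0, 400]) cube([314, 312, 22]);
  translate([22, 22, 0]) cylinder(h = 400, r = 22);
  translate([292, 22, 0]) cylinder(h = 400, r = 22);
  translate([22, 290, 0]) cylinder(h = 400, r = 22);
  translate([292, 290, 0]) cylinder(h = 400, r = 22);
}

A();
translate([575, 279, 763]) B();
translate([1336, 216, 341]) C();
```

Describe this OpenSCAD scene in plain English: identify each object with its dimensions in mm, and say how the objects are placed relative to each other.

A is a table with a 1336×744 mm rectangular top, 27 mm thick, top surface at z = 763 mm, supported by four round legs of 74 mm diameter, each leg's bounding box inset 48 mm from the nearest pair of top edges, running from the floor.

B is a spool: two coaxial disc flanges of radius 93 mm and thickness 6 mm, joined by a core cylinder of radius 36 mm and height 185 mm. The lower flange rests on z = 0 and the three cylinders share a vertical axis.

C is a four-legged stool. The seat is 314×312 mm, 22 mm thick, top at z = 422 mm. It stands on four round legs, each 44 mm in diameter, from z = 0 to the seat underside, each leg's axis is inset half a diameter from the nearest pair of seat edges (so the leg's bounding box is flush with the corner).

The spool is on top of the table, centred. The stool is beside the table with their tops flush at z = 763.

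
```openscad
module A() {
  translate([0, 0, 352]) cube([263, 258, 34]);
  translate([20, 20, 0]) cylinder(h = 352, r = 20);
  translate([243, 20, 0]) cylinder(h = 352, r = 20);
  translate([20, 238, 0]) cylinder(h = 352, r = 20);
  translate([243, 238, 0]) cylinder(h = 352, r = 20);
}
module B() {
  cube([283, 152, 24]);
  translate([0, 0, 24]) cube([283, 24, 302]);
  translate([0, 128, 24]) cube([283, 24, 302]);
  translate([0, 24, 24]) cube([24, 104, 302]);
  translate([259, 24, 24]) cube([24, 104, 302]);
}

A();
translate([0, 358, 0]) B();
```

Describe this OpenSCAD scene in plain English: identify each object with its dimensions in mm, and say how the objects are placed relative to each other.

A is a simple wooden stool: a rectangular seat 263 mm (x) by 258 mm (y), 34 mm thick, top face at z = 386 mm, on four round legs, each 40 mm in diameter. The legs rest on z = 0, each leg's axis is inset half a diameter from the nearest pair of seat edges (so the leg's bounding box is flush with the corner).

B is an open-topped rectangular box: outside dimensions 283×152×326 mm, with a uniform wall and base thickness of 24 mm. The base is a full 283×152 slab on the floor; four walls sit on top of the base. The front and back walls (the −y and +y sides) span the full width; the two side walls fit between them.

The open box is on the floor beside the stool on its +y side.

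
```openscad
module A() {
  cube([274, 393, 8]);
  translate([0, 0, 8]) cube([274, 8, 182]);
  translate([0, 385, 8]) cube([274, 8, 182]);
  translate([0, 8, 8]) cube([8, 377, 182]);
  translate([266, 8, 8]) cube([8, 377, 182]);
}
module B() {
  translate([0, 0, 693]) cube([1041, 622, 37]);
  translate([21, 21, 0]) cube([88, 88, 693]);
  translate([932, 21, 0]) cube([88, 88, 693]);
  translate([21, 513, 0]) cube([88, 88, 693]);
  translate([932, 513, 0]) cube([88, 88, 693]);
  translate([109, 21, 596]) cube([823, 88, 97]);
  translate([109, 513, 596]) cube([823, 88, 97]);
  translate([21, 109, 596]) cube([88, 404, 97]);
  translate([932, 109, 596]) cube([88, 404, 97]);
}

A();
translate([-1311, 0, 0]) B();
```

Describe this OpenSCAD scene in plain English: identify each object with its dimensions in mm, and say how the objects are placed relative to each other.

A is an open storage box with external size 274×393×190 mm and wall thickness 8 mm (the base is also 8 mm thick). The base covers the whole footprint; the four walls stand on the base, with the y-facing walls full-width and the x-facing walls fitting between their inner faces.

B is a rectangular dining table. The top is 1041×622×37 mm with its upper surface at z = 730 mm. It stands on four 88×88 mm square legs, each inset 21 mm from the nearest pair of top edges, running from the floor to the underside of the top. Four apron rails, 88 mm thick and 97 mm tall, run between adjacent legs with their top edges flush with the underside of the top and their outer faces flush with the legs' outer faces.

The table is on the floor beside the open box on its −x side.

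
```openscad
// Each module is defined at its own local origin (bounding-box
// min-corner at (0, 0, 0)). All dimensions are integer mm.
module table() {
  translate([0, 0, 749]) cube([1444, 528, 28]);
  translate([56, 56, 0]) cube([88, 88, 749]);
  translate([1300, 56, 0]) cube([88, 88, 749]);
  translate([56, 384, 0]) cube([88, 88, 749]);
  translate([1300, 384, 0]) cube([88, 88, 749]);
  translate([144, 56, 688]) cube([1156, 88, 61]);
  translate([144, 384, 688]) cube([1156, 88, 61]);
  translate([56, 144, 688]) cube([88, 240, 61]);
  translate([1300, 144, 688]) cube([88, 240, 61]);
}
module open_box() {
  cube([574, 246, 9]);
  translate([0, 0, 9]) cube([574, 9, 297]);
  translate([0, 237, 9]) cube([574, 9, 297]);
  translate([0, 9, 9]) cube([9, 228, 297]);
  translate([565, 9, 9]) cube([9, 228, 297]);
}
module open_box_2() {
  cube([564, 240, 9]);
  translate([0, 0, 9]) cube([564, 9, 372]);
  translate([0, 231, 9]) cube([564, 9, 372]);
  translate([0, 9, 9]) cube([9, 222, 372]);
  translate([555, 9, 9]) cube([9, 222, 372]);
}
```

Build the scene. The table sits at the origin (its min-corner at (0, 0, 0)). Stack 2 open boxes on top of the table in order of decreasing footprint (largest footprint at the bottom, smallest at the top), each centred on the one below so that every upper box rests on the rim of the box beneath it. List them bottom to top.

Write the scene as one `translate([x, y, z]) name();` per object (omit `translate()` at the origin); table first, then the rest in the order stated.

table();
translate([435, 141, 777]) open_box();
translate([440, 144, 1083]) open_box_2();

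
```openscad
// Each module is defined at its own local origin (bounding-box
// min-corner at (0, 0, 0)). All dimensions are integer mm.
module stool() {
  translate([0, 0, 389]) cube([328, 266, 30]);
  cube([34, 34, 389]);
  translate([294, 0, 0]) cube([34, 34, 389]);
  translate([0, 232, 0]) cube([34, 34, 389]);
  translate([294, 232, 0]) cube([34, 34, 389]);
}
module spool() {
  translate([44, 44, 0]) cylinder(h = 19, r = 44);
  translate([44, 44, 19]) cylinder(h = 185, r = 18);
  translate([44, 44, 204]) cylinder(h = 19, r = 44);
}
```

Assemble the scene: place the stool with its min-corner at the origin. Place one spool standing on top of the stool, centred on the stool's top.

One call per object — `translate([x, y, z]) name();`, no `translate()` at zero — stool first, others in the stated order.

stool();
translate([120, 89, 419]) spool();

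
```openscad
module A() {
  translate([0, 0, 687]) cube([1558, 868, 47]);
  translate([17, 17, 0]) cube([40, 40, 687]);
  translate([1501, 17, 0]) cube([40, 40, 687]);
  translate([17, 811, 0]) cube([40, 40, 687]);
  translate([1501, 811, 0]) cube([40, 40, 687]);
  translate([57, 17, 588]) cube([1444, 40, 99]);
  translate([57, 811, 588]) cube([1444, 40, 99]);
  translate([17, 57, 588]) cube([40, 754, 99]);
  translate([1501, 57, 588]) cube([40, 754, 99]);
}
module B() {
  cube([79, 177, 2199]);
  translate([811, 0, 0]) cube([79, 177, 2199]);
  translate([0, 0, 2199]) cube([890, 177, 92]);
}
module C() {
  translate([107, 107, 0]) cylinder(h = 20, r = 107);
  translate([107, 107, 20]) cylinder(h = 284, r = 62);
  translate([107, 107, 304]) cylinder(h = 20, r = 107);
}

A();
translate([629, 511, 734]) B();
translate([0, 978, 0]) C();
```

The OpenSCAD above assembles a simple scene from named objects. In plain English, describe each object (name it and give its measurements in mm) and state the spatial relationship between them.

A is a table with a 1558×868 mm rectangular top, 47 mm thick, top surface at z = 734 mm, supported by four 40×40 mm square legs, each inset 17 mm from the nearest pair of top edges, running from the floor. Four apron rails, 40 mm thick and 99 mm tall, run between adjacent legs with their top edges flush with the underside of the top and their outer faces flush with the legs' outer faces.

B is a door frame. The clear opening is 732 mm wide and 2199 mm high. Two 79 mm wide jambs, 177 mm deep, stand either side of the opening from the floor to the top of the opening. A 92 mm thick head sits across the top of both jambs, spanning the full outside width of the frame.

C is a spool: two coaxial disc flanges of radius 107 mm and thickness 20 mm, joined by a core cylinder of radius 62 mm and height 284 mm. The lower flange rests on z = 0 and the three cylinders share a vertical axis.

The door frame is on top of the table. The spool is on the floor beside the table on its +y side.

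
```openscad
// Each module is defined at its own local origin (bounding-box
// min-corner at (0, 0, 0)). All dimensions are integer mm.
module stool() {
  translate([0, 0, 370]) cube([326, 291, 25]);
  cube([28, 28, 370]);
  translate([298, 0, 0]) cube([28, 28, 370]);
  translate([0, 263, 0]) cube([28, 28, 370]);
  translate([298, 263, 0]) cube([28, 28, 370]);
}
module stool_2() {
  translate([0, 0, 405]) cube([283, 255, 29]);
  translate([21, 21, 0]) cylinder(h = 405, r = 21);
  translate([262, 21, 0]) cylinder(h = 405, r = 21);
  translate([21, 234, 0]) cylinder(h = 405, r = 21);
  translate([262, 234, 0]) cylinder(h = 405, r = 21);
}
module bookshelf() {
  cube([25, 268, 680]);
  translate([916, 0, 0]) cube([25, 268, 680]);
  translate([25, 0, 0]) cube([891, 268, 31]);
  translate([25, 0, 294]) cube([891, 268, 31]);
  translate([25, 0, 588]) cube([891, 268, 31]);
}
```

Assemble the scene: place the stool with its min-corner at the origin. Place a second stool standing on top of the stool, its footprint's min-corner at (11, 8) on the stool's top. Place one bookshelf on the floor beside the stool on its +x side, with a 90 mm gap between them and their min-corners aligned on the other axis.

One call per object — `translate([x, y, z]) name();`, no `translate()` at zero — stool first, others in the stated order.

stool();
translate([11, 8, 395]) stool_2();
translate([416, 0, 0]) bookshelf();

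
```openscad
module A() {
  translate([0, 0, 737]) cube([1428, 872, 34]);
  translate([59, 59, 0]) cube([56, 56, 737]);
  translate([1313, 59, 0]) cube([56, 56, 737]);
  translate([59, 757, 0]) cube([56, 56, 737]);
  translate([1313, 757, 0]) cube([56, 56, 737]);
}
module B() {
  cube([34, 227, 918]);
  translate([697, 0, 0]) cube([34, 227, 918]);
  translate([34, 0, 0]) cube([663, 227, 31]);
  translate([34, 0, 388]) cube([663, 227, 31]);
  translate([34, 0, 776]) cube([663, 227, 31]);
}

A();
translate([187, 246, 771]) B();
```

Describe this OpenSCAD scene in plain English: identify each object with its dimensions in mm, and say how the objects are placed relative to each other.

A is a table with a 1428×872 mm rectangular top, 34 mm thick, top surface at z = 771 mm, supported by four 56×56 mm square legs, each inset 59 mm from the nearest pair of top edges, running from the floor.

B is an open bookshelf. Two side panels, each 34 mm thick, 227 mm deep and 918 mm tall, stand 731 mm apart (outside-to-outside). Between them sit 3 shelves, each 31 mm thick and 227 mm deep, spanning the full gap between the sides. The bottom shelf rests on the floor (its underside at z = 0) and the clear gap between one shelf's top and the next shelf's underside is 357 mm.

The bookshelf is on top of the table.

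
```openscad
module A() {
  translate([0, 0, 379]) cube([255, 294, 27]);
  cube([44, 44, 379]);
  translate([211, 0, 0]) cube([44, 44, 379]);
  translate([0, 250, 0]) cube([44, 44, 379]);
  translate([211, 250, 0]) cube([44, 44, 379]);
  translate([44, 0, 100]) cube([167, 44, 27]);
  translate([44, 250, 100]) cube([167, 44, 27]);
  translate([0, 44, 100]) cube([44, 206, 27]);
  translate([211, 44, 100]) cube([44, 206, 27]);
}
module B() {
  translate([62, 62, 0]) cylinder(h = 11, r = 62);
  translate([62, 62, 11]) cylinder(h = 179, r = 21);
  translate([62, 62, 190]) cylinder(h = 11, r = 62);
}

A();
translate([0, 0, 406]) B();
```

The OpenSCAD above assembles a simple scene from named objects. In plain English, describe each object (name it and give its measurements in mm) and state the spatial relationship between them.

A is a four-legged stool. The seat is a 255×294×27 mm slab whose top surface is at z = 406 mm; four square legs, each 44×44 mm in cross-section, run from the floor (z = 0) to the underside of the seat, each flush with a corner of the seat. Four stretchers, 44 mm wide and 27 mm tall, connect adjacent legs with their undersides at z = 100 mm, each running between the inner faces of the legs it joins and aligned with the legs' outer faces on the other axis.

B is a spool: two coaxial disc flanges of radius 62 mm and thickness 11 mm, joined by a core cylinder of radius 21 mm and height 179 mm. The lower flange rests on z = 0 and the three cylinders share a vertical axis.

The spool is on top of the stool.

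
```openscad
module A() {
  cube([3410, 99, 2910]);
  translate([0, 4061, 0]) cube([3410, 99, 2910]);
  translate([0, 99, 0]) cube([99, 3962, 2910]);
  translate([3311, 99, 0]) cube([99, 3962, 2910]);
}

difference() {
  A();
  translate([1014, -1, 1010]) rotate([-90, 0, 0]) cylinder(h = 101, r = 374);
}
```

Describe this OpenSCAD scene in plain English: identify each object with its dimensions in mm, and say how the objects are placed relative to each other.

A is a box-shaped house frame (walls only): outside footprint 3410×4160 mm, wall height 2910 mm, wall thickness 99 mm. The two y-facing walls run the full x-width; the two x-facing walls fit between the inner faces of the y-facing walls.

The house frame has a circular hole of radius 374 mm through its front wall, centred at (x = 1014, z = 1010).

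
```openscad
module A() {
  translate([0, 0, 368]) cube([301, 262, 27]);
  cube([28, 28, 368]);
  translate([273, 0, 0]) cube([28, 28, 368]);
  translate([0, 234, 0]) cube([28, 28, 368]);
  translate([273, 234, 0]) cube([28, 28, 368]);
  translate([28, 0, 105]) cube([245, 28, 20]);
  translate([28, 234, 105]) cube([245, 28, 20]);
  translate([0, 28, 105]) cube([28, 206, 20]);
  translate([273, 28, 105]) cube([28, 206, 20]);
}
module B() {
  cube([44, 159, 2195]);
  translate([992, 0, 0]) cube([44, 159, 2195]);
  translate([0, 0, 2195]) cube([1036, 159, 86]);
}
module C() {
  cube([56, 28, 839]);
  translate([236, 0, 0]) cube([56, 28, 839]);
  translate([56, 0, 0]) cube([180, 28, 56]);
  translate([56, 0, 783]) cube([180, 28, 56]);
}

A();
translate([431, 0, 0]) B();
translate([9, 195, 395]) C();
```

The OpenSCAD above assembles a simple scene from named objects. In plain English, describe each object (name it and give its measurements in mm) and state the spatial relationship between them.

A is a four-legged stool. The seat is 301×262 mm, 27 mm thick, top at z = 395 mm. It stands on four square legs, each 28×28 mm in cross-section, from z = 0 to the seat underside, each flush with a corner of the seat. Four stretchers, 28 mm wide and 20 mm tall, connect adjacent legs with their undersides at z = 105 mm, each running between the inner faces of the legs it joins and aligned with the legs' outer faces on the other axis.

B is a door frame. The clear opening is 948 mm wide and 2195 mm high. Two 44 mm wide jambs, 159 mm deep, stand either side of the opening from the floor to the top of the opening. A 86 mm thick head sits across the top of both jambs, spanning the full outside width of the frame.

C is a rectangular picture frame lying in the x–z plane (depth along y). The opening is 180 mm wide (x) by 727 mm tall (z), surrounded by a border 56 mm wide on all four sides. The frame is 28 mm deep and is made of two full-height vertical stiles with two horizontal rails fitted between them.

The door frame is on the floor beside the stool on its +x side. The picture frame is on top of the stool.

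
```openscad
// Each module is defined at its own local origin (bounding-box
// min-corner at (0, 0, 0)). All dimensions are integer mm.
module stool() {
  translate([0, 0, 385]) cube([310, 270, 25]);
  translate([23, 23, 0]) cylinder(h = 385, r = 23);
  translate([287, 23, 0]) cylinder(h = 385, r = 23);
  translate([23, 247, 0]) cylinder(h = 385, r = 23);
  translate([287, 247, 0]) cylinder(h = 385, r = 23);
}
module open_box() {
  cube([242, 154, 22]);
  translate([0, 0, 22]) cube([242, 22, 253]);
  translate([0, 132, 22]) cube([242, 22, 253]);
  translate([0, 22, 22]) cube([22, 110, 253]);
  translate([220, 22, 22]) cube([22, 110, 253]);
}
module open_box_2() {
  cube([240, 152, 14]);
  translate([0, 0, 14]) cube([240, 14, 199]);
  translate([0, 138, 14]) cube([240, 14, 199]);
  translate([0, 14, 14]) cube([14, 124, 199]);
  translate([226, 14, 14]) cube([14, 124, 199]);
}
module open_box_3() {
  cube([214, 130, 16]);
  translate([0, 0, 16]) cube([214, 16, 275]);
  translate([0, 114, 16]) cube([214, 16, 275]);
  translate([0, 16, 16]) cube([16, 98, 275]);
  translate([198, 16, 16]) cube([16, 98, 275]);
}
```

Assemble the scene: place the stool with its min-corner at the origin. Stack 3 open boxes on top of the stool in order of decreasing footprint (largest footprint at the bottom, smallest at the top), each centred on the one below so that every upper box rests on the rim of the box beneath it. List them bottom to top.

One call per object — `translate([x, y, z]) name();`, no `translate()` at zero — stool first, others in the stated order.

stool();
translate([34, 58, 410]) open_box();
translate([35, 59, 685]) open_box_2();
translate([48, 70, 898]) open_box_3();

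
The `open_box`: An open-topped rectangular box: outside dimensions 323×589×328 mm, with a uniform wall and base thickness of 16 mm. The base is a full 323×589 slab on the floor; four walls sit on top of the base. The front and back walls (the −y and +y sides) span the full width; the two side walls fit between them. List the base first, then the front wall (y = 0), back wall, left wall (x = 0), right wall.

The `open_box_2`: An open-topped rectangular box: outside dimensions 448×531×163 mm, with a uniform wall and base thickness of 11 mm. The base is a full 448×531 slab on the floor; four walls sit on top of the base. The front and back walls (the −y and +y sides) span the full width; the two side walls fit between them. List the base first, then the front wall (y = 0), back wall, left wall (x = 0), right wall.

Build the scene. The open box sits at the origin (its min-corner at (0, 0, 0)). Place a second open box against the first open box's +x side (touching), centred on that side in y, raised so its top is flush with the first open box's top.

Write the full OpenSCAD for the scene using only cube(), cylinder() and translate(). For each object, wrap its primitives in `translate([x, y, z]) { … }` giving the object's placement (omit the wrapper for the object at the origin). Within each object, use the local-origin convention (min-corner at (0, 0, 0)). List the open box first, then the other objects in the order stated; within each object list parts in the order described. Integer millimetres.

cube([323, 589, 16]);
translate([0, 0, 16]) cube([323, 16, 312]);
translate([0, 573, 16]) cube([323, 16, 312]);
translate([0, 16, 16]) cube([16, 557, 312]);
translate([307, 16, 16]) cube([16, 557, 312]);
translate([323, 29, 165]) {
  cube([448, 531, 11]);
  translate([0, 0, 11]) cube([448, 11, 152]);
  translate([0, 520, 11]) cube([448, 11, 152]);
  translate([0, 11, 11]) cube([11, 509, 152]);
  translate([437, 11, 11]) cube([11, 509, 152]);
}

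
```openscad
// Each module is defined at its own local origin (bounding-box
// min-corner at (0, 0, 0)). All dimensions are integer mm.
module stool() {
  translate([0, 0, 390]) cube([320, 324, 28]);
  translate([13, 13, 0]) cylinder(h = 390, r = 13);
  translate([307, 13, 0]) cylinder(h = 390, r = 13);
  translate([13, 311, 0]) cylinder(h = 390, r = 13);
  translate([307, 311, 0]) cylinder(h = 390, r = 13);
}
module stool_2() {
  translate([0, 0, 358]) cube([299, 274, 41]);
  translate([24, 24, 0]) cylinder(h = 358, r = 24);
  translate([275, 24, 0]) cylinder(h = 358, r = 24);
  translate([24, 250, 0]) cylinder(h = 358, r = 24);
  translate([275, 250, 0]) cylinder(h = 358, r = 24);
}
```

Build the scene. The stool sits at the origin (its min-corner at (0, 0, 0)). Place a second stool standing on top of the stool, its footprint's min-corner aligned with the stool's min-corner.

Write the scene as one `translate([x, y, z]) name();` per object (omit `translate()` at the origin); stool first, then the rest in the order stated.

stool();
translate([0, 0, 418]) stool_2();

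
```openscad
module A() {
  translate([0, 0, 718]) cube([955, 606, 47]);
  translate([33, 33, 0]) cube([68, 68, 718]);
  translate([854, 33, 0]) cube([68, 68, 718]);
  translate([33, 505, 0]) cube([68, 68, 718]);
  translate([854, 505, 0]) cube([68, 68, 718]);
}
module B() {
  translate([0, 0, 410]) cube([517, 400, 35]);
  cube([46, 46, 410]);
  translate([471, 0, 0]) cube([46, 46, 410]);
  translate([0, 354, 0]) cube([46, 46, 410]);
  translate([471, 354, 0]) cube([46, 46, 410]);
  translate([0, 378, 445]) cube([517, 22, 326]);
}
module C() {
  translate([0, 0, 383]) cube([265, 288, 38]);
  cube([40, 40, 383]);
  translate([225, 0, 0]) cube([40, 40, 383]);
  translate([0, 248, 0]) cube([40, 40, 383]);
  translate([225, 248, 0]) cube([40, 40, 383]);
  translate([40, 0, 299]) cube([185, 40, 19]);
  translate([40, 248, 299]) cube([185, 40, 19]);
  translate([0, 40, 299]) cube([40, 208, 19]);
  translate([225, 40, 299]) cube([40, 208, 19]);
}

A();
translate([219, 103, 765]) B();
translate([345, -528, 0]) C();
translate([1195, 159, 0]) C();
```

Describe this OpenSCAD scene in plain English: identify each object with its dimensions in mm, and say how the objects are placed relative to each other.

A is a table: top 955 mm (x) × 606 mm (y), 47 mm thick, upper face at z = 765 mm, on four 68×68 mm square legs, each inset 33 mm from the nearest pair of top edges, running from z = 0 to the bottom of the top.

B is a chair: 517×400 mm seat, 35 mm thick, top at z = 445 mm, on four 46 mm square corner legs flush with the seat edges. A 22 mm thick backrest slab spans the full seat width, extending 326 mm above the seat top, its back face flush with the seat's +y edge.

C is a four-legged stool. The seat is 265×288 mm, 38 mm thick, top at z = 421 mm. It stands on four square legs, each 40×40 mm in cross-section, from z = 0 to the seat underside, each flush with a corner of the seat. Four stretchers, 40 mm wide and 19 mm tall, connect adjacent legs with their undersides at z = 299 mm, each running between the inner faces of the legs it joins and aligned with the legs' outer faces on the other axis.

The chair is on top of the table, centred. Two stools sit around the table at the −y, +x sides.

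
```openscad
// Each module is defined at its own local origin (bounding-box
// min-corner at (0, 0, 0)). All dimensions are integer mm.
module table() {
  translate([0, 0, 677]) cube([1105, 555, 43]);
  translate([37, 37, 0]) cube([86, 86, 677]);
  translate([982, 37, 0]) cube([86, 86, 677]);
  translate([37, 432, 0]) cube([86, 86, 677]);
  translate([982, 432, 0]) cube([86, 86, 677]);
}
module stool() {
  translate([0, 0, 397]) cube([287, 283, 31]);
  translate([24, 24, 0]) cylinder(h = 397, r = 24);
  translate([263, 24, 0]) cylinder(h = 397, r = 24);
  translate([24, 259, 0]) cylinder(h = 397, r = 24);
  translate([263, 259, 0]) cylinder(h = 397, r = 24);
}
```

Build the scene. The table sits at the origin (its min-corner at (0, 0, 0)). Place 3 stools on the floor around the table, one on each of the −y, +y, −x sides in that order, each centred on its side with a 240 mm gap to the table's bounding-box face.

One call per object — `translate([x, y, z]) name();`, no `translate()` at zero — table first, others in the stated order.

table();
translate([409, -523, 0]) stool();
translate([409, 795, 0]) stool();
translate([-527, 136, 0]) stool();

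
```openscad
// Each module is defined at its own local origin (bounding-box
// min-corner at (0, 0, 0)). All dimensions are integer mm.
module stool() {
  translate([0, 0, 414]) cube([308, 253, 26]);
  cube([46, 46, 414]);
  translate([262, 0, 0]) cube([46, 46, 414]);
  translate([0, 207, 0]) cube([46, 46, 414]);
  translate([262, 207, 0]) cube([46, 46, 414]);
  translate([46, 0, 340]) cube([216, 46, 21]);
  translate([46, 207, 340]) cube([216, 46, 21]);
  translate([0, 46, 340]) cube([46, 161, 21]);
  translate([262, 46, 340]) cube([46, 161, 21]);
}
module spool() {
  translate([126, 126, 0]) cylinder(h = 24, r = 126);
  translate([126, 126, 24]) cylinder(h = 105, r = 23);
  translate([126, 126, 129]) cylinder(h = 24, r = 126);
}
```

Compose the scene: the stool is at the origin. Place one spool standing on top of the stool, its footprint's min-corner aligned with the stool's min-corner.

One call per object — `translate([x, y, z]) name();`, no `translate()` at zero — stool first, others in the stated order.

stool();
translate([0, 0, 440]) spool();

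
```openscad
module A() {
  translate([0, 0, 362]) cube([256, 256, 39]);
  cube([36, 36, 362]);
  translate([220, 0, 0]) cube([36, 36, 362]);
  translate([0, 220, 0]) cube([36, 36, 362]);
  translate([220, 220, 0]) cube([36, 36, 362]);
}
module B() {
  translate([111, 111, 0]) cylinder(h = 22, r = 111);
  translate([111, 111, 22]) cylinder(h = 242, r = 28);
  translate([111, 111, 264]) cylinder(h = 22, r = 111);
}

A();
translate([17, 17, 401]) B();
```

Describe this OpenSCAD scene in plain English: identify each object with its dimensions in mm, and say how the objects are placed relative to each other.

A is a simple wooden stool: a rectangular seat 256 mm (x) by 256 mm (y), 39 mm thick, top face at z = 401 mm, on four square legs, each 36×36 mm in cross-section. The legs rest on z = 0, each flush with a corner of the seat.

B is a spool: two coaxial disc flanges of radius 111 mm and thickness 22 mm, joined by a core cylinder of radius 28 mm and height 242 mm. The lower flange rests on z = 0 and the three cylinders share a vertical axis.

The spool is on top of the stool, centred.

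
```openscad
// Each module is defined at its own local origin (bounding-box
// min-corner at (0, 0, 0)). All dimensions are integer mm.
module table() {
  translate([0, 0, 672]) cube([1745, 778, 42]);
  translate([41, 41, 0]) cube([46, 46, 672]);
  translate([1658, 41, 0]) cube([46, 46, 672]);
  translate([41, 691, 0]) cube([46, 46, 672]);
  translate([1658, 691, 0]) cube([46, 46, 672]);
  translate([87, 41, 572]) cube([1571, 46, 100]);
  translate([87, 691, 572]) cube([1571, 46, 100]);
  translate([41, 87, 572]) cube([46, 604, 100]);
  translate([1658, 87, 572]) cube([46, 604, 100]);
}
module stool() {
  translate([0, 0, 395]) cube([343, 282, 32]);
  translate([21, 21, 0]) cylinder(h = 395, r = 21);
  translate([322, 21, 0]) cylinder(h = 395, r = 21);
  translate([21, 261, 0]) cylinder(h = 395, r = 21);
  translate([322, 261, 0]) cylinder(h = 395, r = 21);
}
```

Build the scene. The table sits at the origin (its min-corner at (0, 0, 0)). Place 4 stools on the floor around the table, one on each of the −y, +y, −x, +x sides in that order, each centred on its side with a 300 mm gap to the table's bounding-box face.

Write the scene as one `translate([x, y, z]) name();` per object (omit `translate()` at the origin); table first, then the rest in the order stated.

table();
translate([701, -582, 0]) stool();
translate([701, 1078, 0]) stool();
translate([-643, 248, 0]) stool();
translate([2045, 248, 0]) stool();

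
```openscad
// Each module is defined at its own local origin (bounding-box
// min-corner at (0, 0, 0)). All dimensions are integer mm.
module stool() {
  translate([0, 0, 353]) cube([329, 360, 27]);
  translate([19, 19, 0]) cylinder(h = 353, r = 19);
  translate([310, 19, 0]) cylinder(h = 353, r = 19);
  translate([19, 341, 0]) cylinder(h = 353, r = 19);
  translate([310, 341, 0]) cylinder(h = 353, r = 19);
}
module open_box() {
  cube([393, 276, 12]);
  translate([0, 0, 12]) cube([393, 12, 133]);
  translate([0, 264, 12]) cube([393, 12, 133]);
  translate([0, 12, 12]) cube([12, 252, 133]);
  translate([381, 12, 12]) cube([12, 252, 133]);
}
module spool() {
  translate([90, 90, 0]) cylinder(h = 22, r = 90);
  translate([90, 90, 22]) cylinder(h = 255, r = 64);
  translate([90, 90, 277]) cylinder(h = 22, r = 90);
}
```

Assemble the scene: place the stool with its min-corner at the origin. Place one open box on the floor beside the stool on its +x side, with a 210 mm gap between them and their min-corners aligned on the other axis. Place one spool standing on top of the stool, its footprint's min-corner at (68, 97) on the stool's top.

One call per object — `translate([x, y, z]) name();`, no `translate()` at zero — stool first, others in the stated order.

stool();
translate([539, 0, 0]) open_box();
translate([68, 97, 380]) spool();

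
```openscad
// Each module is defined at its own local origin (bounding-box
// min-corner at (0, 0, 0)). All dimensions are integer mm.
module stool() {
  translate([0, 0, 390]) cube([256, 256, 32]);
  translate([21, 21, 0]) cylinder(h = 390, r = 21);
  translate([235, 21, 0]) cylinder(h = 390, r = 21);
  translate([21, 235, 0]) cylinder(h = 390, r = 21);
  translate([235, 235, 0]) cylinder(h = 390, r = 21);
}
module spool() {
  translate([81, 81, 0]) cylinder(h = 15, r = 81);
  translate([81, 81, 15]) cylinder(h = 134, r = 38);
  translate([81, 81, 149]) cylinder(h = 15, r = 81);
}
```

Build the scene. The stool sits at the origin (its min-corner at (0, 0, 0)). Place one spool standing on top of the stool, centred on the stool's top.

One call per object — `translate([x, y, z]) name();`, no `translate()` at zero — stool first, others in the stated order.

stool();
translate([47, 47, 422]) spool();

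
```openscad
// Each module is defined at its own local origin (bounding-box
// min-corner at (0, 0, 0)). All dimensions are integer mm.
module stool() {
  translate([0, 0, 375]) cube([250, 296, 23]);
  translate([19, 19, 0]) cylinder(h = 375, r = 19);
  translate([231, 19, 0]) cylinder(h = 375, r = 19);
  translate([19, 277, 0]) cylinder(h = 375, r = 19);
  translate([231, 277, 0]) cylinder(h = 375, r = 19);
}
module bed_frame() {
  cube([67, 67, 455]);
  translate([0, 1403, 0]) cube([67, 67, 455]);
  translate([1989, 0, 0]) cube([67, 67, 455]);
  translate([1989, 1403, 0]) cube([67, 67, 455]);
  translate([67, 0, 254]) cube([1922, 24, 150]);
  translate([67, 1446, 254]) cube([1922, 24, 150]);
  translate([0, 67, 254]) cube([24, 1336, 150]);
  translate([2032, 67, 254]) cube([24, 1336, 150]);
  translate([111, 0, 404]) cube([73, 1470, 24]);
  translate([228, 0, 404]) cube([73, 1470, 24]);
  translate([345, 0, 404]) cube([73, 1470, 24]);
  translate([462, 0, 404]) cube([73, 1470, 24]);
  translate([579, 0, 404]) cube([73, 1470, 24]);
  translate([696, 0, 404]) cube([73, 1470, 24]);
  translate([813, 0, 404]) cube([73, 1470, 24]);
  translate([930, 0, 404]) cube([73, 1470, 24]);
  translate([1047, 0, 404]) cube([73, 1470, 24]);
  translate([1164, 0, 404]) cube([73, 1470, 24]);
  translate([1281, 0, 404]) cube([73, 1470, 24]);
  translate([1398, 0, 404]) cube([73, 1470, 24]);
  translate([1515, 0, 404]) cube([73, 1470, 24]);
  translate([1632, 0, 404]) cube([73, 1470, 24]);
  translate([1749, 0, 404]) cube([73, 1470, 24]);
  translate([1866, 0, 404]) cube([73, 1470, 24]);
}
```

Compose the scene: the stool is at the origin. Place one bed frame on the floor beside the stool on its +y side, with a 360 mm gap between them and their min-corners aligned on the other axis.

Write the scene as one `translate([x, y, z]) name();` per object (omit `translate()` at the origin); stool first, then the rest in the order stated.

stool();
translate([0, 656, 0]) bed_frame();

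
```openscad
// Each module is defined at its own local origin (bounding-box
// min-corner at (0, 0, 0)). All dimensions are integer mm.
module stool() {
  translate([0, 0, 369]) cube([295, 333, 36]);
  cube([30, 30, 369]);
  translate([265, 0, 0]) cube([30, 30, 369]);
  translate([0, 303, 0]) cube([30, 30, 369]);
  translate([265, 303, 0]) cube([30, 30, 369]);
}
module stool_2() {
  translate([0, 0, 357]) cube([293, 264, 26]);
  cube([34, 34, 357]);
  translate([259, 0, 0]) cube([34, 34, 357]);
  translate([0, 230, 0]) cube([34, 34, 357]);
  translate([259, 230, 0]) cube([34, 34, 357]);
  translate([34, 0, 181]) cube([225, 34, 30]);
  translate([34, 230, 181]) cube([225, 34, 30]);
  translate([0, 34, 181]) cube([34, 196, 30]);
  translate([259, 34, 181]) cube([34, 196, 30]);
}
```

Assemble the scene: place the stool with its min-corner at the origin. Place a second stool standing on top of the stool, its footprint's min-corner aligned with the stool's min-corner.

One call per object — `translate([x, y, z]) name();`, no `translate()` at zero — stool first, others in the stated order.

stool();
translate([0, 0, 405]) stool_2();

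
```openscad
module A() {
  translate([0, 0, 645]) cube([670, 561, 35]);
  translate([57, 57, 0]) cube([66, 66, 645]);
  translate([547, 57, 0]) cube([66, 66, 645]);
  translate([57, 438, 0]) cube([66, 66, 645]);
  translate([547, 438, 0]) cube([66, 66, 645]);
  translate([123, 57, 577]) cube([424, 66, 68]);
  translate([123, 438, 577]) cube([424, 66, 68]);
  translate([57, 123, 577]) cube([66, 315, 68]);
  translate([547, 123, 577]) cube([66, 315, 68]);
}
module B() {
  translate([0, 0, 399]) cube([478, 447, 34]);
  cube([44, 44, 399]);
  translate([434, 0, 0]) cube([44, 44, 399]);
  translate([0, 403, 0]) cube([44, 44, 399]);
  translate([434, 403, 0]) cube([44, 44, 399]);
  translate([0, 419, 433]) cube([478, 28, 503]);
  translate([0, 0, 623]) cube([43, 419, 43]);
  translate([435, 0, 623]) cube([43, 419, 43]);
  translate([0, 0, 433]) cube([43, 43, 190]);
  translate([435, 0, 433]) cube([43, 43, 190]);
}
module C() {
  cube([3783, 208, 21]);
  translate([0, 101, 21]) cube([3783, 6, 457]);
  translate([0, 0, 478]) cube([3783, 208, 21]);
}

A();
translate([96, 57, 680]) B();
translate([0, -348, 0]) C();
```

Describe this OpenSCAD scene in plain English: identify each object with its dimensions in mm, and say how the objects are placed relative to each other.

A is a table with a 670×561 mm rectangular top, 35 mm thick, top surface at z = 680 mm, supported by four 66×66 mm square legs, each inset 57 mm from the nearest pair of top edges, running from the floor. Four apron rails, 66 mm thick and 68 mm tall, run between adjacent legs with their top edges flush with the underside of the top and their outer faces flush with the legs' outer faces.

B is a chair. The seat is a 478×447×34 mm slab with its top at z = 433 mm, on four 44×44 mm corner legs (flush with the seat edges, standing on z = 0). A flat backrest 28 mm thick, 503 mm tall, spans the full seat width and rises from the seat top along its +y edge, rear face flush with the rear of the seat. Two armrests of 43×43 mm section run along each side from the seat's front edge to the front of the backrest, top faces 233 mm above the seat top and outer faces flush with the seat's x-edges; a 43×43 mm post under the front of each armrest stands on the seat at the front corner.

C is an I-beam lying along x, 3783 mm long. Overall section height 499 mm. Two flanges 208 mm wide (y) and 21 mm thick, one on the floor and one at the top; a web 6 mm thick runs between them, centred on the flange width.

The chair is on top of the table, centred. The I-beam is on the floor beside the table on its −y side.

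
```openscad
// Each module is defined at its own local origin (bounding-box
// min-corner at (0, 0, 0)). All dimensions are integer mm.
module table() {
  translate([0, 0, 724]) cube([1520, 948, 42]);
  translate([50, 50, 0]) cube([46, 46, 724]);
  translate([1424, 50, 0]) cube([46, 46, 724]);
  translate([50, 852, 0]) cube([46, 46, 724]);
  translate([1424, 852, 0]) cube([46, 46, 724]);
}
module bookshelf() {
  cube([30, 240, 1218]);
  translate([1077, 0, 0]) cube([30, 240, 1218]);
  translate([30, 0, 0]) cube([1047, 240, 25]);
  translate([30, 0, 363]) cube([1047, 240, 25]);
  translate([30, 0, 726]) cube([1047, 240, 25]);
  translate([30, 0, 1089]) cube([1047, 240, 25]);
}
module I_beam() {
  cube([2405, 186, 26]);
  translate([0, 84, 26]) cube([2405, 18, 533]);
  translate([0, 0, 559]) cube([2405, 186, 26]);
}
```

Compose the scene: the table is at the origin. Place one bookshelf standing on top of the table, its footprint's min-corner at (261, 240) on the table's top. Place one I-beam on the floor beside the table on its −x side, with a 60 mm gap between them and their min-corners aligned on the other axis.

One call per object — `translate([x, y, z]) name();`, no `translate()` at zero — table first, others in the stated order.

table();
translate([261, 240, 766]) bookshelf();
translate([-2465, 0, 0]) I_beam();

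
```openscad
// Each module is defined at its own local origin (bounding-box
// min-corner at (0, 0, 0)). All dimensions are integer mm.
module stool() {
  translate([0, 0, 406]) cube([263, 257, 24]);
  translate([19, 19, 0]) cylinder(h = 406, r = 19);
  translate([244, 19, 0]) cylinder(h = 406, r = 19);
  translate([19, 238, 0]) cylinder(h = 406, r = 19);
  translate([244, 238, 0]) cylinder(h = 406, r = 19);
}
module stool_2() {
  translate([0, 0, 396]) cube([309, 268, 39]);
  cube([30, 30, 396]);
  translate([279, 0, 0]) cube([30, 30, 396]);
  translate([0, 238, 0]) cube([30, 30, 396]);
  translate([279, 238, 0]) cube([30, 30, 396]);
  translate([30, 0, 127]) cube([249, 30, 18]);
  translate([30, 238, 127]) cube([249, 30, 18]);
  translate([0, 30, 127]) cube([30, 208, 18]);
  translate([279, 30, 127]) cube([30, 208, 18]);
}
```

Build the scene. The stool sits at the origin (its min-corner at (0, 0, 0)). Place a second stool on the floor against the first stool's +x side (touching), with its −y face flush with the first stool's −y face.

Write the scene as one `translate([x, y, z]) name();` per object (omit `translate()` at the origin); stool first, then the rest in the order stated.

stool();
translate([263, 0, 0]) stool_2();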